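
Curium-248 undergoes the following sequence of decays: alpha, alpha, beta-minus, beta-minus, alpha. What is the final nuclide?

U-236

Start: (A, Z) = (248, 96).
After α: (244, 94).
After α: (240, 92).
After β⁻: (240, 93).
After β⁻: (240, 94).
After α: (236, 92).
Z = 92 is uranium.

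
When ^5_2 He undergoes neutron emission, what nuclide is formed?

He-4

Neutron emission: mass number changes by -1, atomic number by +0.
A: 5 − 1 = 4; Z: 2 = 2.
Z = 2 is helium, so the daughter is ^4_2 He.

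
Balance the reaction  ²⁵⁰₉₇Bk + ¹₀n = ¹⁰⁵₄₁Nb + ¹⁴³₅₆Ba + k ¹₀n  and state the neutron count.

Conserve mass number: 251 = 105 + 143 + k, so k = 251 − 248 = 3.
Check atomic number: 97 = 41 + 56 + 0 = 97. ✓

3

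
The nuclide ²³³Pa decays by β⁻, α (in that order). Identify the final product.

Th-229

Start: (A, Z) = (233, 91).
After β⁻: (233, 92).
After α: (229, 90).
Z = 90 is thorium.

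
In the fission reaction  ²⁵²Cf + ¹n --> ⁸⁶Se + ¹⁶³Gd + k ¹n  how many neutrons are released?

4

Conserve mass number: 253 = 86 + 163 + k, so k = 253 − 249 = 4.
Check atomic number: 98 = 34 + 64 + 0 = 98. ✓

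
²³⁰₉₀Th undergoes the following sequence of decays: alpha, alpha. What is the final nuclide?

Rn-222

Start: (A, Z) = (230, 90).
After α: (226, 88).
After α: (222, 86).
Z = 86 is radon.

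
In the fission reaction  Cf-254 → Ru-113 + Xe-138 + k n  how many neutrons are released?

Conserve mass number: 254 = 113 + 138 + k, so k = 254 − 251 = 3.
Check atomic number: 98 = 44 + 54 + 0 = 98. ✓

3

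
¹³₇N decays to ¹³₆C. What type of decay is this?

ΔA = 13 − 13 = 0; ΔZ = 6 − 7 = -1.
A is unchanged and Z drops by 1 — a proton has become a neutron (β⁺ emission or electron capture).

beta-plus decay or electron capture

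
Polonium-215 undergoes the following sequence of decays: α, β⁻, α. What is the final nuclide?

Tl-207

Start: (A, Z) = (215, 84).
After α: (211, 82).
After β⁻: (211, 83).
After α: (207, 81).
Z = 81 is thallium.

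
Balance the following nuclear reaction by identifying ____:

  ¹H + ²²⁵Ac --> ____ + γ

Conserve mass number: 1 + 225 = A + 0, so A = 226.
Conserve atomic number: 1 + 89 = Z + 0, so Z = 90.
Z = 90 is thorium, so the species is ²²⁶Th.

Th-226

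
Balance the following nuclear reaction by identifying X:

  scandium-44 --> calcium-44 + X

positron

Conserve mass number: 44 = 44 + A, so A = 0.
Conserve atomic number: 21 = 20 + Z, so Z = 1.
A = 0 and Z = 1 is e⁺ — a positron.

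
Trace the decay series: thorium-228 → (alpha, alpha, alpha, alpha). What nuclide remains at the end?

Start: (A, Z) = (228, 90).
After α: (224, 88).
After α: (220, 86).
After α: (216, 84).
After α: (212, 82).
Z = 82 is lead.

Pb-212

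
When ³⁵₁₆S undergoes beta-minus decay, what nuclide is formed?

Cl-35

Beta-minus decay: mass number changes by +0, atomic number by +1.
A: 35 = 35; Z: 16 + 1 = 17.
Z = 17 is chlorine, so the daughter is ³⁵₁₇Cl.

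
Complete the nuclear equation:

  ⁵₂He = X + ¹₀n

Conserve mass number: 5 = A + 1, so A = 4.
Conserve atomic number: 2 = Z + 0, so Z = 2.
A = 4 and Z = 2 is ⁴₂He — an alpha particle.

He-4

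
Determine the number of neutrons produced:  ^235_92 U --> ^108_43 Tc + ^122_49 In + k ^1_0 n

5

Conserve mass number: 235 = 108 + 122 + k, so k = 235 − 230 = 5.
Check atomic number: 92 = 43 + 49 + 0 = 92. ✓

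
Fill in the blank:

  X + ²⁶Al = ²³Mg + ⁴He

Conserve mass number: A + 26 = 23 + 4, so A = 1.
Conserve atomic number: Z + 13 = 12 + 2, so Z = 1.
A = 1 and Z = 1 is ¹H — a proton.

proton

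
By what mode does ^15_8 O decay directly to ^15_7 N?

ΔA = 15 − 15 = 0; ΔZ = 7 − 8 = -1.
A is unchanged and Z drops by 1 — a proton has become a neutron (β⁺ emission or electron capture).

beta-plus decay or electron capture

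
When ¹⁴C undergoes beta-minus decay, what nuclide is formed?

Beta-minus decay: mass number changes by +0, atomic number by +1.
A: 14 = 14; Z: 6 + 1 = 7.
Z = 7 is nitrogen, so the daughter is ¹⁴N.

N-14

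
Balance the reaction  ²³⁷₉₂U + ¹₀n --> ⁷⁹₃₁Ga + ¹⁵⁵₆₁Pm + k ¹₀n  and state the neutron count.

Conserve mass number: 238 = 79 + 155 + k, so k = 238 − 234 = 4.
Check atomic number: 92 = 31 + 61 + 0 = 92. ✓

4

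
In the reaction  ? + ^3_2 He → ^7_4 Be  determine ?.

Conserve mass number: A + 3 = 7, so A = 4.
Conserve atomic number: Z + 2 = 4, so Z = 2.
A = 4 and Z = 2 is ^4_2 He — an alpha particle.

alpha particle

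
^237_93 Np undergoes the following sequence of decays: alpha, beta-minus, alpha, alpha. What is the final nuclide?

Start: (A, Z) = (237, 93).
After α: (233, 91).
After β⁻: (233, 92).
After α: (229, 90).
After α: (225, 88).
Z = 88 is radium.

Ra-225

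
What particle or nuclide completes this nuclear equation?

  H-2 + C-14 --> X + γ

N-16

Conserve mass number: 2 + 14 = A + 0, so A = 16.
Conserve atomic number: 1 + 6 = Z + 0, so Z = 7.
Z = 7 is nitrogen, so the species is N-16.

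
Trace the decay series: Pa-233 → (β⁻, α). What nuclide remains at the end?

Start: (A, Z) = (233, 91).
After β⁻: (233, 92).
After α: (229, 90).
Z = 90 is thorium.

Th-229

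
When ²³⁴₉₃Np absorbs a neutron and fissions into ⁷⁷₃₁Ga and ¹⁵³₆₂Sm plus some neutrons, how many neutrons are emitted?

5

Conserve mass number: 235 = 77 + 153 + k, so k = 235 − 230 = 5.
Check atomic number: 93 = 31 + 62 + 0 = 93. ✓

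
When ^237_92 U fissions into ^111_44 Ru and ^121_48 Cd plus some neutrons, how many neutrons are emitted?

Conserve mass number: 237 = 111 + 121 + k, so k = 237 − 232 = 5.
Check atomic number: 92 = 44 + 48 + 0 = 92. ✓

5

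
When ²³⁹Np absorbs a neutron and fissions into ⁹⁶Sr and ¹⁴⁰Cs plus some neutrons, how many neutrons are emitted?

4

Conserve mass number: 240 = 96 + 140 + k, so k = 240 − 236 = 4.
Check atomic number: 93 = 38 + 55 + 0 = 93. ✓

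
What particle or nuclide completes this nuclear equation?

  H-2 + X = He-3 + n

Conserve mass number: 2 + A = 3 + 1, so A = 2.
Conserve atomic number: 1 + Z = 2 + 0, so Z = 1.
A = 2 and Z = 1 is H-2 — a deuteron.

deuteron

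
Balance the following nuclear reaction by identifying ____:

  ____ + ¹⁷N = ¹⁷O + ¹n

proton

Conserve mass number: A + 17 = 17 + 1, so A = 1.
Conserve atomic number: Z + 7 = 8 + 0, so Z = 1.
A = 1 and Z = 1 is ¹H — a proton.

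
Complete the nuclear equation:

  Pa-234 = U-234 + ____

Conserve mass number: 234 = 234 + A, so A = 0.
Conserve atomic number: 91 = 92 + Z, so Z = -1.
A = 0 and Z = -1 is e⁻ — a beta-minus particle.

beta-minus particle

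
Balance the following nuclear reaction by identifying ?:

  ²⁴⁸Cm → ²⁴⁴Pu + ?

Conserve mass number: 248 = 244 + A, so A = 4.
Conserve atomic number: 96 = 94 + Z, so Z = 2.
A = 4 and Z = 2 is ⁴He — an alpha particle.

alpha particle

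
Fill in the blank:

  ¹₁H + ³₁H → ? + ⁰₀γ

Conserve mass number: 1 + 3 = A + 0, so A = 4.
Conserve atomic number: 1 + 1 = Z + 0, so Z = 2.
A = 4 and Z = 2 is ⁴₂He — an alpha particle.

He-4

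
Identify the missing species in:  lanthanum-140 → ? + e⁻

Conserve mass number: 140 = A + 0, so A = 140.
Conserve atomic number: 57 = Z − 1, so Z = 58.
Z = 58 is cerium, so the species is cerium-140.

Ce-140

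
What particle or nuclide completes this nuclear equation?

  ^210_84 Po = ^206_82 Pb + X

Conserve mass number: 210 = 206 + A, so A = 4.
Conserve atomic number: 84 = 82 + Z, so Z = 2.
A = 4 and Z = 2 is ^4_2 He — an alpha particle.

alpha particle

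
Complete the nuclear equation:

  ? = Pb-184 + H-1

Conserve mass number: A = 184 + 1, so A = 185.
Conserve atomic number: Z = 82 + 1, so Z = 83.
Z = 83 is bismuth, so the species is Bi-185.

Bi-185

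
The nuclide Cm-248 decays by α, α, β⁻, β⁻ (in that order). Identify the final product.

Start: (A, Z) = (248, 96).
After α: (244, 94).
After α: (240, 92).
After β⁻: (240, 93).
After β⁻: (240, 94).
Z = 94 is plutonium.

Pu-240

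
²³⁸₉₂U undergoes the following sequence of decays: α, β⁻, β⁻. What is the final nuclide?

Start: (A, Z) = (238, 92).
After α: (234, 90).
After β⁻: (234, 91).
After β⁻: (234, 92).
Z = 92 is uranium.

U-234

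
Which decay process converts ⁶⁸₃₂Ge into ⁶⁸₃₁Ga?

beta-plus decay or electron capture

ΔA = 68 − 68 = 0; ΔZ = 31 − 32 = -1.
A is unchanged and Z drops by 1 — a proton has become a neutron (β⁺ emission or electron capture).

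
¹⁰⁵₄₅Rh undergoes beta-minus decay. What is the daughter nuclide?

Pd-105

Beta-minus decay: mass number changes by +0, atomic number by +1.
A: 105 = 105; Z: 45 + 1 = 46.
Z = 46 is palladium, so the daughter is ¹⁰⁵₄₆Pd.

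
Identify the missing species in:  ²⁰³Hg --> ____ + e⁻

Tl-203

Conserve mass number: 203 = A + 0, so A = 203.
Conserve atomic number: 80 = Z − 1, so Z = 81.
Z = 81 is thallium, so the species is ²⁰³Tl.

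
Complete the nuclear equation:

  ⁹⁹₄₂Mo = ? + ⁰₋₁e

Conserve mass number: 99 = A + 0, so A = 99.
Conserve atomic number: 42 = Z − 1, so Z = 43.
Z = 43 is technetium, so the species is ⁹⁹₄₃Tc.

Tc-99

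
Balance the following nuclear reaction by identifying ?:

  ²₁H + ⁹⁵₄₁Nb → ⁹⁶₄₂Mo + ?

neutron

Conserve mass number: 2 + 95 = 96 + A, so A = 1.
Conserve atomic number: 1 + 41 = 42 + Z, so Z = 0.
A = 1 and Z = 0 is ¹₀n — a neutron.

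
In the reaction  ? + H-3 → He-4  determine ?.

proton

Conserve mass number: A + 3 = 4, so A = 1.
Conserve atomic number: Z + 1 = 2, so Z = 1.
A = 1 and Z = 1 is H-1 — a proton.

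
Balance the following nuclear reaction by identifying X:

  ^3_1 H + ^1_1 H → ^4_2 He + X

gamma ray

Conserve mass number: 3 + 1 = 4 + A, so A = 0.
Conserve atomic number: 1 + 1 = 2 + Z, so Z = 0.
A = 0 and Z = 0 is ^0_0 γ — a gamma ray.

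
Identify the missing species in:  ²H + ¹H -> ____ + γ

Conserve mass number: 2 + 1 = A + 0, so A = 3.
Conserve atomic number: 1 + 1 = Z + 0, so Z = 2.
Z = 2 is helium, so the species is ³He.

He-3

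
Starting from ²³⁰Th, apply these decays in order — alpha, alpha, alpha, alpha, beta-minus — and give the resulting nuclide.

Start: (A, Z) = (230, 90).
After α: (226, 88).
After α: (222, 86).
After α: (218, 84).
After α: (214, 82).
After β⁻: (214, 83).
Z = 83 is bismuth.

Bi-214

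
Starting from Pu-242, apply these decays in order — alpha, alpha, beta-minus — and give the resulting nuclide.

Start: (A, Z) = (242, 94).
After α: (238, 92).
After α: (234, 90).
After β⁻: (234, 91).
Z = 91 is protactinium.

Pa-234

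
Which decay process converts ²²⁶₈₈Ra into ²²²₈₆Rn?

alpha decay

ΔA = 222 − 226 = -4; ΔZ = 86 − 88 = -2.
A drops by 4 and Z drops by 2 — the signature of alpha emission.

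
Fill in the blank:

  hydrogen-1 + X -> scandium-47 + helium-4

Conserve mass number: 1 + A = 47 + 4, so A = 50.
Conserve atomic number: 1 + Z = 21 + 2, so Z = 22.
Z = 22 is titanium, so the species is titanium-50.

Ti-50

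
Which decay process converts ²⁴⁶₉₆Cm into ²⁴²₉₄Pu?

ΔA = 242 − 246 = -4; ΔZ = 94 − 96 = -2.
A drops by 4 and Z drops by 2 — the signature of alpha emission.

alpha decay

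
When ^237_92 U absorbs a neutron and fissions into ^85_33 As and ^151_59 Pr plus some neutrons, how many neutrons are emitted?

2

Conserve mass number: 238 = 85 + 151 + k, so k = 238 − 236 = 2.
Check atomic number: 92 = 33 + 59 + 0 = 92. ✓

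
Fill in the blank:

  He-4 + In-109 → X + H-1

Conserve mass number: 4 + 109 = A + 1, so A = 112.
Conserve atomic number: 2 + 49 = Z + 1, so Z = 50.
Z = 50 is tin, so the species is Sn-112.

Sn-112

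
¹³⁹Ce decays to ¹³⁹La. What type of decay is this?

beta-plus decay or electron capture

ΔA = 139 − 139 = 0; ΔZ = 57 − 58 = -1.
A is unchanged and Z drops by 1 — a proton has become a neutron (β⁺ emission or electron capture).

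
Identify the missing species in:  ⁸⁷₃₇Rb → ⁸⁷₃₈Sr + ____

beta-minus particle

Conserve mass number: 87 = 87 + A, so A = 0.
Conserve atomic number: 37 = 38 + Z, so Z = -1.
A = 0 and Z = -1 is ⁰₋₁e — a beta-minus particle.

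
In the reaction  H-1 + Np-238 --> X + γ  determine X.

Pu-239

Conserve mass number: 1 + 238 = A + 0, so A = 239.
Conserve atomic number: 1 + 93 = Z + 0, so Z = 94.
Z = 94 is plutonium, so the species is Pu-239.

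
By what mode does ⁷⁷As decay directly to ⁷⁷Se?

ΔA = 77 − 77 = 0; ΔZ = 34 − 33 = +1.
A is unchanged and Z rises by 1 — a neutron has become a proton (β⁻ decay).

beta-minus decay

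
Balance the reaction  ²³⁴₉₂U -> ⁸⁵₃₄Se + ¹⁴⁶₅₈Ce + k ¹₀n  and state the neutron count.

Conserve mass number: 234 = 85 + 146 + k, so k = 234 − 231 = 3.
Check atomic number: 92 = 34 + 58 + 0 = 92. ✓

3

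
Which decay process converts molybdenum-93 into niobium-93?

beta-plus decay or electron capture

ΔA = 93 − 93 = 0; ΔZ = 41 − 42 = -1.
A is unchanged and Z drops by 1 — a proton has become a neutron (β⁺ emission or electron capture).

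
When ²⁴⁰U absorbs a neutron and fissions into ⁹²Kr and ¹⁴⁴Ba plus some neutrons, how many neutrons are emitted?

5

Conserve mass number: 241 = 92 + 144 + k, so k = 241 − 236 = 5.
Check atomic number: 92 = 36 + 56 + 0 = 92. ✓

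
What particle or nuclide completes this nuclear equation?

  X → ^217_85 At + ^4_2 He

Conserve mass number: A = 217 + 4, so A = 221.
Conserve atomic number: Z = 85 + 2, so Z = 87.
Z = 87 is francium, so the species is ^221_87 Fr.

Fr-221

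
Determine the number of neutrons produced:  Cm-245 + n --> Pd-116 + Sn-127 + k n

3

Conserve mass number: 246 = 116 + 127 + k, so k = 246 − 243 = 3.
Check atomic number: 96 = 46 + 50 + 0 = 96. ✓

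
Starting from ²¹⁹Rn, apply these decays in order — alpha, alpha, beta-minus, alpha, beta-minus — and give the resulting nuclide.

Start: (A, Z) = (219, 86).
After α: (215, 84).
After α: (211, 82).
After β⁻: (211, 83).
After α: (207, 81).
After β⁻: (207, 82).
Z = 82 is lead.

Pb-207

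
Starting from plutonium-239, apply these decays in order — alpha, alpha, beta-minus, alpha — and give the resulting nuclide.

Start: (A, Z) = (239, 94).
After α: (235, 92).
After α: (231, 90).
After β⁻: (231, 91).
After α: (227, 89).
Z = 89 is actinium.

Ac-227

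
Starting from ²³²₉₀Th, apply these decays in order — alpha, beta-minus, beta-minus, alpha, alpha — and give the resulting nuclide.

Start: (A, Z) = (232, 90).
After α: (228, 88).
After β⁻: (228, 89).
After β⁻: (228, 90).
After α: (224, 88).
After α: (220, 86).
Z = 86 is radon.

Rn-220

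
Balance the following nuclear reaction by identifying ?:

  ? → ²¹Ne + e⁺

Conserve mass number: A = 21 + 0, so A = 21.
Conserve atomic number: Z = 10 + 1, so Z = 11.
Z = 11 is sodium, so the species is ²¹Na.

Na-21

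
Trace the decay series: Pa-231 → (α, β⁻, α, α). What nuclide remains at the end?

Start: (A, Z) = (231, 91).
After α: (227, 89).
After β⁻: (227, 90).
After α: (223, 88).
After α: (219, 86).
Z = 86 is radon.

Rn-219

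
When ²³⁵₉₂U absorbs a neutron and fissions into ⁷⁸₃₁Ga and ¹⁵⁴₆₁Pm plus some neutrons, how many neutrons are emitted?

Conserve mass number: 236 = 78 + 154 + k, so k = 236 − 232 = 4.
Check atomic number: 92 = 31 + 61 + 0 = 92. ✓

4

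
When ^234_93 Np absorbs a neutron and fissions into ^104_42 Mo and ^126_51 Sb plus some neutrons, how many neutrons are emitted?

Conserve mass number: 235 = 104 + 126 + k, so k = 235 − 230 = 5.
Check atomic number: 93 = 42 + 51 + 0 = 93. ✓

5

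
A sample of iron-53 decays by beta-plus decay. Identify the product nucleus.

Beta-plus decay: mass number changes by +0, atomic number by -1.
A: 53 = 53; Z: 26 − 1 = 25.
Z = 25 is manganese, so the daughter is manganese-53.

Mn-53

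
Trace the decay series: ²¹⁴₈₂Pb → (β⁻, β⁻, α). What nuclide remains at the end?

Pb-210

Start: (A, Z) = (214, 82).
After β⁻: (214, 83).
After β⁻: (214, 84).
After α: (210, 82).
Z = 82 is lead.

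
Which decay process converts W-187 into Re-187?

ΔA = 187 − 187 = 0; ΔZ = 75 − 74 = +1.
A is unchanged and Z rises by 1 — a neutron has become a proton (β⁻ decay).

beta-minus decay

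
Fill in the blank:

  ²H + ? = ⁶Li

alpha particle

Conserve mass number: 2 + A = 6, so A = 4.
Conserve atomic number: 1 + Z = 3, so Z = 2.
A = 4 and Z = 2 is ⁴He — an alpha particle.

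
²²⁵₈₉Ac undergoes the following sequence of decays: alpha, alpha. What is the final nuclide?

Start: (A, Z) = (225, 89).
After α: (221, 87).
After α: (217, 85).
Z = 85 is astatine.

At-217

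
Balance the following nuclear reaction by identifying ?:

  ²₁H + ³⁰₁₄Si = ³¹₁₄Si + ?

Conserve mass number: 2 + 30 = 31 + A, so A = 1.
Conserve atomic number: 1 + 14 = 14 + Z, so Z = 1.
A = 1 and Z = 1 is ¹₁H — a proton.

proton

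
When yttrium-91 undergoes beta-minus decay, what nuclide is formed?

Beta-minus decay: mass number changes by +0, atomic number by +1.
A: 91 = 91; Z: 39 + 1 = 40.
Z = 40 is zirconium, so the daughter is zirconium-91.

Zr-91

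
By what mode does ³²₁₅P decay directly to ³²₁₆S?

ΔA = 32 − 32 = 0; ΔZ = 16 − 15 = +1.
A is unchanged and Z rises by 1 — a neutron has become a proton (β⁻ decay).

beta-minus decay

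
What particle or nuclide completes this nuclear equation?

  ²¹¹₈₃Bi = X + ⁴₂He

Conserve mass number: 211 = A + 4, so A = 207.
Conserve atomic number: 83 = Z + 2, so Z = 81.
Z = 81 is thallium, so the species is ²⁰⁷₈₁Tl.

Tl-207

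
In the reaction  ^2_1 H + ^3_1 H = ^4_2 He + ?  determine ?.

neutron

Conserve mass number: 2 + 3 = 4 + A, so A = 1.
Conserve atomic number: 1 + 1 = 2 + Z, so Z = 0.
A = 1 and Z = 0 is ^1_0 n — a neutron.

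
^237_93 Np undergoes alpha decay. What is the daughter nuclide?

Alpha decay: mass number changes by -4, atomic number by -2.
A: 237 − 4 = 233; Z: 93 − 2 = 91.
Z = 91 is protactinium, so the daughter is ^233_91 Pa.

Pa-233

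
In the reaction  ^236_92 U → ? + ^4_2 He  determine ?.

Th-232

Conserve mass number: 236 = A + 4, so A = 232.
Conserve atomic number: 92 = Z + 2, so Z = 90.
Z = 90 is thorium, so the species is ^232_90 Th.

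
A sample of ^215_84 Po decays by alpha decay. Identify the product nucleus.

Pb-211

Alpha decay: mass number changes by -4, atomic number by -2.
A: 215 − 4 = 211; Z: 84 − 2 = 82.
Z = 82 is lead, so the daughter is ^211_82 Pb.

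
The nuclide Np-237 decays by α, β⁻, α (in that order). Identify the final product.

Th-229

Start: (A, Z) = (237, 93).
After α: (233, 91).
After β⁻: (233, 92).
After α: (229, 90).
Z = 90 is thorium.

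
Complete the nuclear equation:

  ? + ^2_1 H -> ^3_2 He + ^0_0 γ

proton

Conserve mass number: A + 2 = 3 + 0, so A = 1.
Conserve atomic number: Z + 1 = 2 + 0, so Z = 1.
A = 1 and Z = 1 is ^1_1 H — a proton.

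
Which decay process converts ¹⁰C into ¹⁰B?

beta-plus decay or electron capture

ΔA = 10 − 10 = 0; ΔZ = 5 − 6 = -1.
A is unchanged and Z drops by 1 — a proton has become a neutron (β⁺ emission or electron capture).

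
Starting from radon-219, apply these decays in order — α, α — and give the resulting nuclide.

Start: (A, Z) = (219, 86).
After α: (215, 84).
After α: (211, 82).
Z = 82 is lead.

Pb-211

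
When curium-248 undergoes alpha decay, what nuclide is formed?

Pu-244

Alpha decay: mass number changes by -4, atomic number by -2.
A: 248 − 4 = 244; Z: 96 − 2 = 94.
Z = 94 is plutonium, so the daughter is plutonium-244.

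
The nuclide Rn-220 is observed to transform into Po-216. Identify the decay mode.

alpha decay

ΔA = 216 − 220 = -4; ΔZ = 84 − 86 = -2.
A drops by 4 and Z drops by 2 — the signature of alpha emission.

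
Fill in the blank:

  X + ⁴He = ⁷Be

Conserve mass number: A + 4 = 7, so A = 3.
Conserve atomic number: Z + 2 = 4, so Z = 2.
Z = 2 is helium, so the species is ³He.

He-3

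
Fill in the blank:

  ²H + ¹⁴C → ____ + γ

Conserve mass number: 2 + 14 = A + 0, so A = 16.
Conserve atomic number: 1 + 6 = Z + 0, so Z = 7.
Z = 7 is nitrogen, so the species is ¹⁶N.

N-16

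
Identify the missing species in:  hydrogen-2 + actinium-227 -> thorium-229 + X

Conserve mass number: 2 + 227 = 229 + A, so A = 0.
Conserve atomic number: 1 + 89 = 90 + Z, so Z = 0.
A = 0 and Z = 0 is γ — a gamma ray.

gamma ray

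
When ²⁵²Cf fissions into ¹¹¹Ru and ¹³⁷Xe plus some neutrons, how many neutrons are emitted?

4

Conserve mass number: 252 = 111 + 137 + k, so k = 252 − 248 = 4.
Check atomic number: 98 = 44 + 54 + 0 = 98. ✓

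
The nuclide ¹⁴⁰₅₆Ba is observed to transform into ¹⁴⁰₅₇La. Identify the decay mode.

ΔA = 140 − 140 = 0; ΔZ = 57 − 56 = +1.
A is unchanged and Z rises by 1 — a neutron has become a proton (β⁻ decay).

beta-minus decay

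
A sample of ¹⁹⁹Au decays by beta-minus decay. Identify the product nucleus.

Hg-199

Beta-minus decay: mass number changes by +0, atomic number by +1.
A: 199 = 199; Z: 79 + 1 = 80.
Z = 80 is mercury, so the daughter is ¹⁹⁹Hg.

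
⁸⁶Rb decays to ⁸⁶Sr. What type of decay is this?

beta-minus decay

ΔA = 86 − 86 = 0; ΔZ = 38 − 37 = +1.
A is unchanged and Z rises by 1 — a neutron has become a proton (β⁻ decay).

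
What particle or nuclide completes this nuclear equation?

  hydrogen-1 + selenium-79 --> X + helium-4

Conserve mass number: 1 + 79 = A + 4, so A = 76.
Conserve atomic number: 1 + 34 = Z + 2, so Z = 33.
Z = 33 is arsenic, so the species is arsenic-76.

As-76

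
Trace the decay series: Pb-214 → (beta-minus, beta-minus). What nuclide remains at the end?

Po-214

Start: (A, Z) = (214, 82).
After β⁻: (214, 83).
After β⁻: (214, 84).
Z = 84 is polonium.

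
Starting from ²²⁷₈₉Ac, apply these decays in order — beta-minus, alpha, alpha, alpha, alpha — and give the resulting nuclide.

Pb-211

Start: (A, Z) = (227, 89).
After β⁻: (227, 90).
After α: (223, 88).
After α: (219, 86).
After α: (215, 84).
After α: (211, 82).
Z = 82 is lead.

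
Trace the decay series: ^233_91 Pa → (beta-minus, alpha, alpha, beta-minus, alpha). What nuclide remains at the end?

Fr-221

Start: (A, Z) = (233, 91).
After β⁻: (233, 92).
After α: (229, 90).
After α: (225, 88).
After β⁻: (225, 89).
After α: (221, 87).
Z = 87 is francium.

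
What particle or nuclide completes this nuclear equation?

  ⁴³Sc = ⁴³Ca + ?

Conserve mass number: 43 = 43 + A, so A = 0.
Conserve atomic number: 21 = 20 + Z, so Z = 1.
A = 0 and Z = 1 is e⁺ — a positron.

positron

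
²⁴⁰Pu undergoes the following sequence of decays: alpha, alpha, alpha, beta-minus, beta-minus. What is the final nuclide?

Start: (A, Z) = (240, 94).
After α: (236, 92).
After α: (232, 90).
After α: (228, 88).
After β⁻: (228, 89).
After β⁻: (228, 90).
Z = 90 is thorium.

Th-228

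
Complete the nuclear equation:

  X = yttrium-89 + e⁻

Conserve mass number: A = 89 + 0, so A = 89.
Conserve atomic number: Z = 39 − 1, so Z = 38.
Z = 38 is strontium, so the species is strontium-89.

Sr-89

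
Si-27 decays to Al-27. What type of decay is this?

beta-plus decay or electron capture

ΔA = 27 − 27 = 0; ΔZ = 13 − 14 = -1.
A is unchanged and Z drops by 1 — a proton has become a neutron (β⁺ emission or electron capture).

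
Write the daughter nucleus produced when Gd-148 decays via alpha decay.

Sm-144

Alpha decay: mass number changes by -4, atomic number by -2.
A: 148 − 4 = 144; Z: 64 − 2 = 62.
Z = 62 is samarium, so the daughter is Sm-144.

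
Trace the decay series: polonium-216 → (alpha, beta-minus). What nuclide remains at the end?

Start: (A, Z) = (216, 84).
After α: (212, 82).
After β⁻: (212, 83).
Z = 83 is bismuth.

Bi-212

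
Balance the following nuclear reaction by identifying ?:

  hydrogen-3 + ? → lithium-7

alpha particle

Conserve mass number: 3 + A = 7, so A = 4.
Conserve atomic number: 1 + Z = 3, so Z = 2.
A = 4 and Z = 2 is helium-4 — an alpha particle.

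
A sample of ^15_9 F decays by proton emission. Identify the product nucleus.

Proton emission: mass number changes by -1, atomic number by -1.
A: 15 − 1 = 14; Z: 9 − 1 = 8.
Z = 8 is oxygen, so the daughter is ^14_8 O.

O-14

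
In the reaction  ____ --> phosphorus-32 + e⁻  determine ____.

Si-32

Conserve mass number: A = 32 + 0, so A = 32.
Conserve atomic number: Z = 15 − 1, so Z = 14.
Z = 14 is silicon, so the species is silicon-32.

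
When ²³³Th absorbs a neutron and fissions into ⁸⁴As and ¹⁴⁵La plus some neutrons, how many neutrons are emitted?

5

Conserve mass number: 234 = 84 + 145 + k, so k = 234 − 229 = 5.
Check atomic number: 90 = 33 + 57 + 0 = 90. ✓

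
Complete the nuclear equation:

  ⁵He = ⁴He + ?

Conserve mass number: 5 = 4 + A, so A = 1.
Conserve atomic number: 2 = 2 + Z, so Z = 0.
A = 1 and Z = 0 is ¹n — a neutron.

neutron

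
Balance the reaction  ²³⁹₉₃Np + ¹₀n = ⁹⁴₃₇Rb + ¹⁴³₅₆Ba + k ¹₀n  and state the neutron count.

3

Conserve mass number: 240 = 94 + 143 + k, so k = 240 − 237 = 3.
Check atomic number: 93 = 37 + 56 + 0 = 93. ✓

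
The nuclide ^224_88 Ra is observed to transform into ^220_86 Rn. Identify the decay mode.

ΔA = 220 − 224 = -4; ΔZ = 86 − 88 = -2.
A drops by 4 and Z drops by 2 — the signature of alpha emission.

alpha decay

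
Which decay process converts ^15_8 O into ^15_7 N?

beta-plus decay or electron capture

ΔA = 15 − 15 = 0; ΔZ = 7 − 8 = -1.
A is unchanged and Z drops by 1 — a proton has become a neutron (β⁺ emission or electron capture).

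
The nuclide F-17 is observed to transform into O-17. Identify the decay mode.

ΔA = 17 − 17 = 0; ΔZ = 8 − 9 = -1.
A is unchanged and Z drops by 1 — a proton has become a neutron (β⁺ emission or electron capture).

beta-plus decay or electron capture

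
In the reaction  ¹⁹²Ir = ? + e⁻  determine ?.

Pt-192

Conserve mass number: 192 = A + 0, so A = 192.
Conserve atomic number: 77 = Z − 1, so Z = 78.
Z = 78 is platinum, so the species is ¹⁹²Pt.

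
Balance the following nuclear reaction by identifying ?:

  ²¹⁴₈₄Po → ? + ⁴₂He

Pb-210

Conserve mass number: 214 = A + 4, so A = 210.
Conserve atomic number: 84 = Z + 2, so Z = 82.
Z = 82 is lead, so the species is ²¹⁰₈₂Pb.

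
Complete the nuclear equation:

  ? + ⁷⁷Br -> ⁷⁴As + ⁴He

Conserve mass number: A + 77 = 74 + 4, so A = 1.
Conserve atomic number: Z + 35 = 33 + 2, so Z = 0.
A = 1 and Z = 0 is ¹n — a neutron.

neutron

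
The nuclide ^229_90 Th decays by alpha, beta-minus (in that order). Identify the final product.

Start: (A, Z) = (229, 90).
After α: (225, 88).
After β⁻: (225, 89).
Z = 89 is actinium.

Ac-225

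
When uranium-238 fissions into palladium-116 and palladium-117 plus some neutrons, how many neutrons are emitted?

Conserve mass number: 238 = 116 + 117 + k, so k = 238 − 233 = 5.
Check atomic number: 92 = 46 + 46 + 0 = 92. ✓

5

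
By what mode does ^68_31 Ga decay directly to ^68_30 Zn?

ΔA = 68 − 68 = 0; ΔZ = 30 − 31 = -1.
A is unchanged and Z drops by 1 — a proton has become a neutron (β⁺ emission or electron capture).

beta-plus decay or electron capture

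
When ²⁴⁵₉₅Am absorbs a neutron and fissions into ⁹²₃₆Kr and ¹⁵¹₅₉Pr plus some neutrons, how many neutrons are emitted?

3

Conserve mass number: 246 = 92 + 151 + k, so k = 246 − 243 = 3.
Check atomic number: 95 = 36 + 59 + 0 = 95. ✓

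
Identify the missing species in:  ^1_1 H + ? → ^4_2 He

triton

Conserve mass number: 1 + A = 4, so A = 3.
Conserve atomic number: 1 + Z = 2, so Z = 1.
A = 3 and Z = 1 is ^3_1 H — a triton.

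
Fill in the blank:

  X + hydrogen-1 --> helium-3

deuteron

Conserve mass number: A + 1 = 3, so A = 2.
Conserve atomic number: Z + 1 = 2, so Z = 1.
A = 2 and Z = 1 is hydrogen-2 — a deuteron.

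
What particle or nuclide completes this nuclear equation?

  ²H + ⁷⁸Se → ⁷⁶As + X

Conserve mass number: 2 + 78 = 76 + A, so A = 4.
Conserve atomic number: 1 + 34 = 33 + Z, so Z = 2.
A = 4 and Z = 2 is ⁴He — an alpha particle.

alpha particle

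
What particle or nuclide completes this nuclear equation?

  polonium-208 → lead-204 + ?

alpha particle

Conserve mass number: 208 = 204 + A, so A = 4.
Conserve atomic number: 84 = 82 + Z, so Z = 2.
A = 4 and Z = 2 is helium-4 — an alpha particle.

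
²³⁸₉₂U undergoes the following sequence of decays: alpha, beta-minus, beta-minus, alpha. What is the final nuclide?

Start: (A, Z) = (238, 92).
After α: (234, 90).
After β⁻: (234, 91).
After β⁻: (234, 92).
After α: (230, 90).
Z = 90 is thorium.

Th-230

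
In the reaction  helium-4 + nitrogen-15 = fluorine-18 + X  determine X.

Conserve mass number: 4 + 15 = 18 + A, so A = 1.
Conserve atomic number: 2 + 7 = 9 + Z, so Z = 0.
A = 1 and Z = 0 is neutron — a neutron.

neutron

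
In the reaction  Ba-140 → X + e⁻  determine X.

La-140

Conserve mass number: 140 = A + 0, so A = 140.
Conserve atomic number: 56 = Z − 1, so Z = 57.
Z = 57 is lanthanum, so the species is La-140.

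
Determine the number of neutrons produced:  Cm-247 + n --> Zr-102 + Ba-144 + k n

Conserve mass number: 248 = 102 + 144 + k, so k = 248 − 246 = 2.
Check atomic number: 96 = 40 + 56 + 0 = 96. ✓

2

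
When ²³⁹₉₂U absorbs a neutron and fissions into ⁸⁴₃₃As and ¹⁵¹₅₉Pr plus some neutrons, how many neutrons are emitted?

5

Conserve mass number: 240 = 84 + 151 + k, so k = 240 − 235 = 5.
Check atomic number: 92 = 33 + 59 + 0 = 92. ✓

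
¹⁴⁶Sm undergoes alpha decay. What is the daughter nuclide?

Nd-142

Alpha decay: mass number changes by -4, atomic number by -2.
A: 146 − 4 = 142; Z: 62 − 2 = 60.
Z = 60 is neodymium, so the daughter is ¹⁴²Nd.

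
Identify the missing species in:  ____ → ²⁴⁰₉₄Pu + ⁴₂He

Conserve mass number: A = 240 + 4, so A = 244.
Conserve atomic number: Z = 94 + 2, so Z = 96.
Z = 96 is curium, so the species is ²⁴⁴₉₆Cm.

Cm-244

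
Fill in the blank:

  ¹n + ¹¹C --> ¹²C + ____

Conserve mass number: 1 + 11 = 12 + A, so A = 0.
Conserve atomic number: 0 + 6 = 6 + Z, so Z = 0.
A = 0 and Z = 0 is γ — a gamma ray.

gamma ray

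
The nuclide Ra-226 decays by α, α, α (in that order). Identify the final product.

Pb-214

Start: (A, Z) = (226, 88).
After α: (222, 86).
After α: (218, 84).
After α: (214, 82).
Z = 82 is lead.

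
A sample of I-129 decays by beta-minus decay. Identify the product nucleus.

Beta-minus decay: mass number changes by +0, atomic number by +1.
A: 129 = 129; Z: 53 + 1 = 54.
Z = 54 is xenon, so the daughter is Xe-129.

Xe-129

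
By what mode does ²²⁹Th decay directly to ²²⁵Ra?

alpha decay

ΔA = 225 − 229 = -4; ΔZ = 88 − 90 = -2.
A drops by 4 and Z drops by 2 — the signature of alpha emission.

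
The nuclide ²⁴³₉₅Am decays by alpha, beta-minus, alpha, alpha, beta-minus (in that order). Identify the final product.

Start: (A, Z) = (243, 95).
After α: (239, 93).
After β⁻: (239, 94).
After α: (235, 92).
After α: (231, 90).
After β⁻: (231, 91).
Z = 91 is protactinium.

Pa-231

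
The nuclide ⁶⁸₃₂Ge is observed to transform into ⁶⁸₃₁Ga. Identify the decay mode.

beta-plus decay or electron capture

ΔA = 68 − 68 = 0; ΔZ = 31 − 32 = -1.
A is unchanged and Z drops by 1 — a proton has become a neutron (β⁺ emission or electron capture).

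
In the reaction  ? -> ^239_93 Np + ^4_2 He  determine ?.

Am-243

Conserve mass number: A = 239 + 4, so A = 243.
Conserve atomic number: Z = 93 + 2, so Z = 95.
Z = 95 is americium, so the species is ^243_95 Am.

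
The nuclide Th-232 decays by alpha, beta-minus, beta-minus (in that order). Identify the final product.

Start: (A, Z) = (232, 90).
After α: (228, 88).
After β⁻: (228, 89).
After β⁻: (228, 90).
Z = 90 is thorium.

Th-228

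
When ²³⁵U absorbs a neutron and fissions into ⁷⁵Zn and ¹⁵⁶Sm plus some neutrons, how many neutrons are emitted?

5

Conserve mass number: 236 = 75 + 156 + k, so k = 236 − 231 = 5.
Check atomic number: 92 = 30 + 62 + 0 = 92. ✓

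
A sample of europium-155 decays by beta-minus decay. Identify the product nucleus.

Gd-155

Beta-minus decay: mass number changes by +0, atomic number by +1.
A: 155 = 155; Z: 63 + 1 = 64.
Z = 64 is gadolinium, so the daughter is gadolinium-155.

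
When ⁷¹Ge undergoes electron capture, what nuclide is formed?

Electron capture: mass number changes by +0, atomic number by -1.
A: 71 = 71; Z: 32 − 1 = 31.
Z = 31 is gallium, so the daughter is ⁷¹Ga.

Ga-71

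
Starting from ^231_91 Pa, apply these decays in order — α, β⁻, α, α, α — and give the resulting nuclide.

Po-215

Start: (A, Z) = (231, 91).
After α: (227, 89).
After β⁻: (227, 90).
After α: (223, 88).
After α: (219, 86).
After α: (215, 84).
Z = 84 is polonium.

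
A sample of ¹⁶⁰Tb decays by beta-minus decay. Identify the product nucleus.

Beta-minus decay: mass number changes by +0, atomic number by +1.
A: 160 = 160; Z: 65 + 1 = 66.
Z = 66 is dysprosium, so the daughter is ¹⁶⁰Dy.

Dy-160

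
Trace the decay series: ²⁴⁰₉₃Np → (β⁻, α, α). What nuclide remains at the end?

Th-232

Start: (A, Z) = (240, 93).
After β⁻: (240, 94).
After α: (236, 92).
After α: (232, 90).
Z = 90 is thorium.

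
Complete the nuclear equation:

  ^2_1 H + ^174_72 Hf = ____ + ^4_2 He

Lu-172

Conserve mass number: 2 + 174 = A + 4, so A = 172.
Conserve atomic number: 1 + 72 = Z + 2, so Z = 71.
Z = 71 is lutetium, so the species is ^172_71 Lu.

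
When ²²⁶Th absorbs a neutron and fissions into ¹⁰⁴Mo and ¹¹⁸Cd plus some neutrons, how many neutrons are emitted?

5

Conserve mass number: 227 = 104 + 118 + k, so k = 227 − 222 = 5.
Check atomic number: 90 = 42 + 48 + 0 = 90. ✓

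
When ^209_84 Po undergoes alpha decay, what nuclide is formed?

Alpha decay: mass number changes by -4, atomic number by -2.
A: 209 − 4 = 205; Z: 84 − 2 = 82.
Z = 82 is lead, so the daughter is ^205_82 Pb.

Pb-205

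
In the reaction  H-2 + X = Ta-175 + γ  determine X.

Hf-173

Conserve mass number: 2 + A = 175 + 0, so A = 173.
Conserve atomic number: 1 + Z = 73 + 0, so Z = 72.
Z = 72 is hafnium, so the species is Hf-173.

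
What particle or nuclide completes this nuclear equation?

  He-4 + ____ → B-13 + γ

Conserve mass number: 4 + A = 13 + 0, so A = 9.
Conserve atomic number: 2 + Z = 5 + 0, so Z = 3.
Z = 3 is lithium, so the species is Li-9.

Li-9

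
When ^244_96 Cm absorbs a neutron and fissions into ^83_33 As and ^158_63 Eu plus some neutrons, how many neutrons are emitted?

4

Conserve mass number: 245 = 83 + 158 + k, so k = 245 − 241 = 4.
Check atomic number: 96 = 33 + 63 + 0 = 96. ✓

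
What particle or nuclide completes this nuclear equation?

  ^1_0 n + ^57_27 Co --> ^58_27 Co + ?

Conserve mass number: 1 + 57 = 58 + A, so A = 0.
Conserve atomic number: 0 + 27 = 27 + Z, so Z = 0.
A = 0 and Z = 0 is ^0_0 γ — a gamma ray.

gamma ray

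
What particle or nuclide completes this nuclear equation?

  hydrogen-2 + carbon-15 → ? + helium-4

Conserve mass number: 2 + 15 = A + 4, so A = 13.
Conserve atomic number: 1 + 6 = Z + 2, so Z = 5.
Z = 5 is boron, so the species is boron-13.

B-13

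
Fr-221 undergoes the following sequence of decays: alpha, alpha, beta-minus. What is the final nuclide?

Po-213

Start: (A, Z) = (221, 87).
After α: (217, 85).
After α: (213, 83).
After β⁻: (213, 84).
Z = 84 is polonium.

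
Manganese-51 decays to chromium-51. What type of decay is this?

beta-plus decay or electron capture

ΔA = 51 − 51 = 0; ΔZ = 24 − 25 = -1.
A is unchanged and Z drops by 1 — a proton has become a neutron (β⁺ emission or electron capture).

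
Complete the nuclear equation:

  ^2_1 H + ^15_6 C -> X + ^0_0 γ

Conserve mass number: 2 + 15 = A + 0, so A = 17.
Conserve atomic number: 1 + 6 = Z + 0, so Z = 7.
Z = 7 is nitrogen, so the species is ^17_7 N.

N-17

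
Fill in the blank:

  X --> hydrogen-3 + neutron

Conserve mass number: A = 3 + 1, so A = 4.
Conserve atomic number: Z = 1 + 0, so Z = 1.
Z = 1 is hydrogen, so the species is hydrogen-4.

H-4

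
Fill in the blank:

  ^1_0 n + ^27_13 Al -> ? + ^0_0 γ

Conserve mass number: 1 + 27 = A + 0, so A = 28.
Conserve atomic number: 0 + 13 = Z + 0, so Z = 13.
Z = 13 is aluminium, so the species is ^28_13 Al.

Al-28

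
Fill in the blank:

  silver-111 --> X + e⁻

Conserve mass number: 111 = A + 0, so A = 111.
Conserve atomic number: 47 = Z − 1, so Z = 48.
Z = 48 is cadmium, so the species is cadmium-111.

Cd-111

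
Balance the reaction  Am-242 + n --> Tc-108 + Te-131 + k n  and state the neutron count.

Conserve mass number: 243 = 108 + 131 + k, so k = 243 − 239 = 4.
Check atomic number: 95 = 43 + 52 + 0 = 95. ✓

4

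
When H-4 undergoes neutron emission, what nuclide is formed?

H-3

Neutron emission: mass number changes by -1, atomic number by +0.
A: 4 − 1 = 3; Z: 1 = 1.
Z = 1 is hydrogen, so the daughter is H-3.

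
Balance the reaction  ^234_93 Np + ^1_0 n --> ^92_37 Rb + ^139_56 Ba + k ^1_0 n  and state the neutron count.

Conserve mass number: 235 = 92 + 139 + k, so k = 235 − 231 = 4.
Check atomic number: 93 = 37 + 56 + 0 = 93. ✓

4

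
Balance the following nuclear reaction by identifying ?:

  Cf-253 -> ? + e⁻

Conserve mass number: 253 = A + 0, so A = 253.
Conserve atomic number: 98 = Z − 1, so Z = 99.
Z = 99 is einsteinium, so the species is Es-253.

Es-253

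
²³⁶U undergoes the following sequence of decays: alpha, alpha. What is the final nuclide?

Ra-228

Start: (A, Z) = (236, 92).
After α: (232, 90).
After α: (228, 88).
Z = 88 is radium.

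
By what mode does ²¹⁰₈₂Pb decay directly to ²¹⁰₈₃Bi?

beta-minus decay

ΔA = 210 − 210 = 0; ΔZ = 83 − 82 = +1.
A is unchanged and Z rises by 1 — a neutron has become a proton (β⁻ decay).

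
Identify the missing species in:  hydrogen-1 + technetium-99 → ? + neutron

Conserve mass number: 1 + 99 = A + 1, so A = 99.
Conserve atomic number: 1 + 43 = Z + 0, so Z = 44.
Z = 44 is ruthenium, so the species is ruthenium-99.

Ru-99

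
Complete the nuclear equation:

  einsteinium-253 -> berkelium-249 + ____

Conserve mass number: 253 = 249 + A, so A = 4.
Conserve atomic number: 99 = 97 + Z, so Z = 2.
A = 4 and Z = 2 is helium-4 — an alpha particle.

alpha particle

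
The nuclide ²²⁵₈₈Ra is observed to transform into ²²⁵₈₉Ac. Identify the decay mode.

beta-minus decay

ΔA = 225 − 225 = 0; ΔZ = 89 − 88 = +1.
A is unchanged and Z rises by 1 — a neutron has become a proton (β⁻ decay).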